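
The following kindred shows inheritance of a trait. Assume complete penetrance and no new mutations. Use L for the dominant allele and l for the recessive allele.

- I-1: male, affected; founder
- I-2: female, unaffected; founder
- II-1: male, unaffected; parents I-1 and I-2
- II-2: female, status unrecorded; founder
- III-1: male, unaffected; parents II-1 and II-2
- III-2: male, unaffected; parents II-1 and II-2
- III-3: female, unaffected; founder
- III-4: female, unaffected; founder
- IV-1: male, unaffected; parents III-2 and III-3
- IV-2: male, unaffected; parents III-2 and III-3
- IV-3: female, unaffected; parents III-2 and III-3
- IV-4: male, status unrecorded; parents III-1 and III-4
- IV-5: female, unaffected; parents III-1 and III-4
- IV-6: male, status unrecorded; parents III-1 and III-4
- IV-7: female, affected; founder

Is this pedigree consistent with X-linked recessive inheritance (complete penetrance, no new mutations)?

A consistent assignment under X-linked recessive exists: I-1 X^l Y, I-2 X^L X^L, II-1 X^L Y, II-2 X^L X^L, III-1 X^L Y, III-2 X^L Y, III-3 X^L X^L, III-4 X^L X^L, IV-1 X^L Y, IV-2 X^L Y, IV-3 X^L X^L, IV-4 X^L Y, IV-5 X^L X^L, IV-6 X^L Y, IV-7 X^l X^l.
In this assignment every recorded phenotype matches its genotype and every non-founder's genotype is obtainable from its parents' genotypes, so the pedigree is consistent.

Yes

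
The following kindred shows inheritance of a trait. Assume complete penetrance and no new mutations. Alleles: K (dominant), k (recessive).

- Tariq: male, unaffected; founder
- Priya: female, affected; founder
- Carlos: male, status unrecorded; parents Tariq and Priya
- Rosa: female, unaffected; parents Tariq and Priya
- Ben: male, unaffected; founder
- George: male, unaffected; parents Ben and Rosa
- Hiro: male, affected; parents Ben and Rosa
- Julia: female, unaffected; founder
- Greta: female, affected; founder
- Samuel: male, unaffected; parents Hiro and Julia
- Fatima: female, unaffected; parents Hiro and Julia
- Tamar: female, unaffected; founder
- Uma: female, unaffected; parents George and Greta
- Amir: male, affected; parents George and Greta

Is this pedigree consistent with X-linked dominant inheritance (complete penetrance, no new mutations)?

No

Under X-linked dominant, Hiro (affected, male) cannot arise from Ben (unaffected) × Rosa (unaffected).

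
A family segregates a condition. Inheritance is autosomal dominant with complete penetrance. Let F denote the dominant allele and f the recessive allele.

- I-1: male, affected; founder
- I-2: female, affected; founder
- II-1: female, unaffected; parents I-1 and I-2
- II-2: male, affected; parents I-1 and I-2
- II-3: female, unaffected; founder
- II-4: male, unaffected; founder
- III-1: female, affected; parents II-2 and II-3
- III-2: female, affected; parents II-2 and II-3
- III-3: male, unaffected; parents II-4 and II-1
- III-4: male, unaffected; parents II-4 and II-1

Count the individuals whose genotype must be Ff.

Obligate heterozygotes: I-1 is affected so carries F and passed f to II-1 (ff), so I-1 is Ff; I-2 is affected so carries F and passed f to II-1 (ff), so I-2 is Ff; III-1 is affected so carries F and received f from II-3 (ff), so III-1 is Ff; III-2 is affected so carries F and received f from II-3 (ff), so III-2 is Ff.
Every other individual is either homozygous by phenotype or has at least one consistent homozygous assignment, so the count is 4.

4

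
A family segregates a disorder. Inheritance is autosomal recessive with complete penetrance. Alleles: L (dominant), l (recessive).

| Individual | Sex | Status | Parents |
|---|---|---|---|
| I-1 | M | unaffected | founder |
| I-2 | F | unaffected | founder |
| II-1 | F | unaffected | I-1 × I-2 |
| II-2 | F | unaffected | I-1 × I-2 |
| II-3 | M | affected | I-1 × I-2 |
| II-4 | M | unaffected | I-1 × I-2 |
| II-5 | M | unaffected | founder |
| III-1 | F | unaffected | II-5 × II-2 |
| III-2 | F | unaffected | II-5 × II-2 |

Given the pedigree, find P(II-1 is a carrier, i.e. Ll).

2/3

I-1 is unaffected so carries L and passed l to II-3 (ll), so I-1 is Ll.
I-2 is unaffected so carries L and passed l to II-3 (ll), so I-2 is Ll.
Their cross gives offspring ratios 1/4 LL : 1/2 Ll : 1/4 ll. Conditioning on II-1 being unaffected, P(Ll) = 1/2 / 3/4 = 2/3.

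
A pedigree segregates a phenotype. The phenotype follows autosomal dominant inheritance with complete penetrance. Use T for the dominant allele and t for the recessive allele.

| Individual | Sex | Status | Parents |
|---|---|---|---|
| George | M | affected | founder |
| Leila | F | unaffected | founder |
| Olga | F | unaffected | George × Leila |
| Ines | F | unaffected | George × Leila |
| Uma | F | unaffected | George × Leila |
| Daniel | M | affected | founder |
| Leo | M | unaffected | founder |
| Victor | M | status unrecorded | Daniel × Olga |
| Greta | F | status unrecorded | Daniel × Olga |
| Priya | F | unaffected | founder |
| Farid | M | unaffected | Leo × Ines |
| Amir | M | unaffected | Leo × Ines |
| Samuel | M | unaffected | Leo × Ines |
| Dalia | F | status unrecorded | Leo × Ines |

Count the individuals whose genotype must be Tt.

1

Obligate heterozygotes: George is affected so carries T and passed t to Olga (tt), so George is Tt.
Every other individual is either homozygous by phenotype or has at least one consistent homozygous assignment, so the count is 1.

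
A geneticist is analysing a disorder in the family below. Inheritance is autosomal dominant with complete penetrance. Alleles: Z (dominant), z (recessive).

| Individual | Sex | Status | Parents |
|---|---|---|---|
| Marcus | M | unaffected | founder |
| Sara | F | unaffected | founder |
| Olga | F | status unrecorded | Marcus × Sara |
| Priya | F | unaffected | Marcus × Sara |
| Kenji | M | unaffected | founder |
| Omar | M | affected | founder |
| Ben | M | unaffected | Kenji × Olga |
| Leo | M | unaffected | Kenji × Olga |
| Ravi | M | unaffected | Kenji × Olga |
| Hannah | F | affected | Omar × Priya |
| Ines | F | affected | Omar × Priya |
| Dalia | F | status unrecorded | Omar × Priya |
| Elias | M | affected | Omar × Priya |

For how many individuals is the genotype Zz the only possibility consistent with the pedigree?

3

Obligate heterozygotes: Hannah is affected so carries Z and received z from Priya (zz), so Hannah is Zz; Ines is affected so carries Z and received z from Priya (zz), so Ines is Zz; Elias is affected so carries Z and received z from Priya (zz), so Elias is Zz.
Every other individual is either homozygous by phenotype or has at least one consistent homozygous assignment, so the count is 3.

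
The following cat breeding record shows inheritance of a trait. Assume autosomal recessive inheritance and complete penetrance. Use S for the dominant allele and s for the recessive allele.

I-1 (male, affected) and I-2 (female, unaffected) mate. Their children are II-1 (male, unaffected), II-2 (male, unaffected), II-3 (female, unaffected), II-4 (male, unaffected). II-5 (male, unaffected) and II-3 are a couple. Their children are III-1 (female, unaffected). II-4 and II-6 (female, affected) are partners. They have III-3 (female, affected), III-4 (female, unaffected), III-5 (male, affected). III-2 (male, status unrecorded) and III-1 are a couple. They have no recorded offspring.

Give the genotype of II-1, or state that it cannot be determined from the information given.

Ss

From phenotype alone, II-1 is SS or Ss.
II-1 is unaffected so carries S and received s from I-1 (ss), so II-1 is Ss.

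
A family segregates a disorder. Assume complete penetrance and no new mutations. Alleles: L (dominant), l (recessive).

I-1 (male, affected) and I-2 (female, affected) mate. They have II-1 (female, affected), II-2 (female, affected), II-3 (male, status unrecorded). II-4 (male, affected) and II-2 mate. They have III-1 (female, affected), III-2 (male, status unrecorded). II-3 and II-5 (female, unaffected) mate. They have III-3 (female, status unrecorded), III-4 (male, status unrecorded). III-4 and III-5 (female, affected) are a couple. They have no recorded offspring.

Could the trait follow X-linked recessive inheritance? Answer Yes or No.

Yes

A consistent assignment under X-linked recessive exists: I-1 X^l Y, I-2 X^l X^l, II-1 X^l X^l, II-2 X^l X^l, II-3 X^l Y, II-4 X^l Y, II-5 X^L X^L, III-1 X^l X^l, III-2 X^l Y, III-3 X^L X^l, III-4 X^L Y, III-5 X^l X^l.
In this assignment every recorded phenotype matches its genotype and every non-founder's genotype is obtainable from its parents' genotypes, so the pedigree is consistent.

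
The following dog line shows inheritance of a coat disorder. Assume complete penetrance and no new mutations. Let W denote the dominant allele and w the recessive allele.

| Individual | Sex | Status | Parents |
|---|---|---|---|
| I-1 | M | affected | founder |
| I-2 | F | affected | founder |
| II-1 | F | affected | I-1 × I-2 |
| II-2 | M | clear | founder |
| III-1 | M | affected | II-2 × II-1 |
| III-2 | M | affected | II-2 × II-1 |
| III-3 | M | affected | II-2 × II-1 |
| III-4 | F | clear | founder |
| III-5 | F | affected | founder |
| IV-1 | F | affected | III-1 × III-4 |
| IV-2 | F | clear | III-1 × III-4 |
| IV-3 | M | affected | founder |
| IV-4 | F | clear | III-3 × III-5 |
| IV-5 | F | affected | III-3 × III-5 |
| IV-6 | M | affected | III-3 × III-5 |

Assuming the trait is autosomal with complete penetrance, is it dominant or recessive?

III-3 and III-5 are both affected yet have a clear child IV-4. Under a recessive model two affected parents are homozygous and every child would be affected, so the trait cannot be recessive.

dominant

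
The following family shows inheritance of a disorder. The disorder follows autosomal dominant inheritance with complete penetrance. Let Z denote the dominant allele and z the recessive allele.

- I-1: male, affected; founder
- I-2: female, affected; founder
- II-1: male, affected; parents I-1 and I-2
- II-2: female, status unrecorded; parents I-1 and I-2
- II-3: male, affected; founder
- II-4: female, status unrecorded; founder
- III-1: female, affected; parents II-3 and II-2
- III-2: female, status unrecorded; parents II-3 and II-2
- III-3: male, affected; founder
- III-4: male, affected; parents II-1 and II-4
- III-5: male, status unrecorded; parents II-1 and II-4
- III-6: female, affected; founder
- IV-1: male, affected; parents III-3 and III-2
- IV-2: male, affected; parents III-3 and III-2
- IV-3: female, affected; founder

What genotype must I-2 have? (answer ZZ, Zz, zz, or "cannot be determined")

cannot be determined

I-2's phenotype allows ZZ or Zz, and no parent or child forces a single allele at both positions; consistent genotype assignments exist with I-2 as ZZ or Zz.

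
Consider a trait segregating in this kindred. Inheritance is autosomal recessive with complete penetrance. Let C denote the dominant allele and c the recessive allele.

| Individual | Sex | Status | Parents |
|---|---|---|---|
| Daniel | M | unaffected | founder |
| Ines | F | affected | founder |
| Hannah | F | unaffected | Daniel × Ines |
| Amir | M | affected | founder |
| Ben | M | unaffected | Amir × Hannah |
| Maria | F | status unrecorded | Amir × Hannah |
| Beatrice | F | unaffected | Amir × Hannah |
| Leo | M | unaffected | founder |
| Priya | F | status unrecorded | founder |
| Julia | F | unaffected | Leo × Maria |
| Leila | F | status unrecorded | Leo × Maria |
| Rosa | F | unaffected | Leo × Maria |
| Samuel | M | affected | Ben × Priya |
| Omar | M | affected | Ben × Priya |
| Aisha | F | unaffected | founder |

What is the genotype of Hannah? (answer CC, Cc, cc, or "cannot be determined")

From phenotype alone, Hannah is CC or Cc.
Hannah is unaffected so carries C and received c from Ines (cc), so Hannah is Cc.

Cc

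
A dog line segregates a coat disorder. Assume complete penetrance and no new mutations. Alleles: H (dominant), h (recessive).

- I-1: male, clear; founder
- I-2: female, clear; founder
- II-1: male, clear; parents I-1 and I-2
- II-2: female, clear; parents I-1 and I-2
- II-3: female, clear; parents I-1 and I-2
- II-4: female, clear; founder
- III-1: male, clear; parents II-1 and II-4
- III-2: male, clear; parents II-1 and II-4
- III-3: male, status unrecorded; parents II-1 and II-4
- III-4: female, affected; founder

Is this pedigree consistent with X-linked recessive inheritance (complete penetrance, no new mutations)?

Yes

A consistent assignment under X-linked recessive exists: I-1 X^H Y, I-2 X^H X^H, II-1 X^H Y, II-2 X^H X^H, II-3 X^H X^H, II-4 X^H X^H, III-1 X^H Y, III-2 X^H Y, III-3 X^H Y, III-4 X^h X^h.
In this assignment every recorded phenotype matches its genotype and every non-founder's genotype is obtainable from its parents' genotypes, so the pedigree is consistent.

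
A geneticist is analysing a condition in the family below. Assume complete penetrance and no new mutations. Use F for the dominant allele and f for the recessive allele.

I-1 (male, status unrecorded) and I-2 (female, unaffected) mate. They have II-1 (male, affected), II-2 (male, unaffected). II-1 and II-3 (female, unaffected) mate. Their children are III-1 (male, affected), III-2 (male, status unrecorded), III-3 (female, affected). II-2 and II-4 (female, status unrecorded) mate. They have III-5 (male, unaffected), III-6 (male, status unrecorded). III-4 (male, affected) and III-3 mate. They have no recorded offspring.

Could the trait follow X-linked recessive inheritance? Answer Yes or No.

A consistent assignment under X-linked recessive exists: I-1 X^F Y, I-2 X^F X^f, II-1 X^f Y, II-2 X^F Y, II-3 X^F X^f, II-4 X^F X^F, III-1 X^f Y, III-2 X^F Y, III-3 X^f X^f, III-4 X^f Y, III-5 X^F Y, III-6 X^F Y.
In this assignment every recorded phenotype matches its genotype and every non-founder's genotype is obtainable from its parents' genotypes, so the pedigree is consistent.

Yes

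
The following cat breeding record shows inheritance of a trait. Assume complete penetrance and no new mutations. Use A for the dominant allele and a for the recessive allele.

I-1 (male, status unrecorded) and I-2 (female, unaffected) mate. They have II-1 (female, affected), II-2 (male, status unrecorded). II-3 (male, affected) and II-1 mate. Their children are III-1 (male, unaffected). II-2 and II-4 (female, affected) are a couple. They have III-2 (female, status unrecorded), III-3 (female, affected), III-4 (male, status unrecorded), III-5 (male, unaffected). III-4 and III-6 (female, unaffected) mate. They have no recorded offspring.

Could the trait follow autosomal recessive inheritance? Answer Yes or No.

Under autosomal recessive, III-1 (unaffected, male) cannot arise from II-3 (affected) × II-1 (affected).

No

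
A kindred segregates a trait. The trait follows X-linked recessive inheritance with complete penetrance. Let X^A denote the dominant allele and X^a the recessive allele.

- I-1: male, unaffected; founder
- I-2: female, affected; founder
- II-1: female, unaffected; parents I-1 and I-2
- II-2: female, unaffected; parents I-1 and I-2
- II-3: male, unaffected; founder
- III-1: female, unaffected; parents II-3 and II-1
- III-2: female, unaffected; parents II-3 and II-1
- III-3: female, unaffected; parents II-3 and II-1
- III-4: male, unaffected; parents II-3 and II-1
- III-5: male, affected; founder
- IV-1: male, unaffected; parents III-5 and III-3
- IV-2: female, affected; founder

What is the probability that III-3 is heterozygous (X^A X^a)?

II-3 is unaffected, so II-3 is X^A Y.
II-1 is unaffected so carries A and received a from I-2 (X^a X^a), so II-1 is X^A X^a.
Their cross gives offspring ratios 1/2 X^A X^A : 1/2 X^A X^a. Conditioning on III-3 being unaffected, P(X^A X^a) = 1/2 / 1 = 1/2 before taking III-3's own offspring into account.
III-5 is affected, so III-5 is X^a Y.
Now use III-3's offspring. Probability of each recorded status — unaffected son IV-1: 1/2 if III-3 is X^A X^a, 1 if X^A X^A.
Bayes: P(X^A X^a) = 1/2·1/2 / (1/2·1/2 + 1/2·1) = 1/3.

1/3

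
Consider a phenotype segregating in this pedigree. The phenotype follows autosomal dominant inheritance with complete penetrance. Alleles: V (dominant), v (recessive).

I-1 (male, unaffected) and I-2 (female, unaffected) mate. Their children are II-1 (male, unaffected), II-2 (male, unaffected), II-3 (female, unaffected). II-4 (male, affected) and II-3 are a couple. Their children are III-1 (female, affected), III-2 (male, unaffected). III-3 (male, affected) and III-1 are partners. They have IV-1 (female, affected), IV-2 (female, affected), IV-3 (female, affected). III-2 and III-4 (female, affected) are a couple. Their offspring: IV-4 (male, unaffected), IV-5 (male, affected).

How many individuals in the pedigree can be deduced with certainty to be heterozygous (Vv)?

4

Obligate heterozygotes: II-4 is affected so carries V and passed v to III-2 (vv), so II-4 is Vv; III-1 is affected so carries V and received v from II-3 (vv), so III-1 is Vv; III-4 is affected so carries V and passed v to IV-4 (vv), so III-4 is Vv; IV-5 is affected so carries V and received v from III-2 (vv), so IV-5 is Vv.
Every other individual is either homozygous by phenotype or has at least one consistent homozygous assignment, so the count is 4.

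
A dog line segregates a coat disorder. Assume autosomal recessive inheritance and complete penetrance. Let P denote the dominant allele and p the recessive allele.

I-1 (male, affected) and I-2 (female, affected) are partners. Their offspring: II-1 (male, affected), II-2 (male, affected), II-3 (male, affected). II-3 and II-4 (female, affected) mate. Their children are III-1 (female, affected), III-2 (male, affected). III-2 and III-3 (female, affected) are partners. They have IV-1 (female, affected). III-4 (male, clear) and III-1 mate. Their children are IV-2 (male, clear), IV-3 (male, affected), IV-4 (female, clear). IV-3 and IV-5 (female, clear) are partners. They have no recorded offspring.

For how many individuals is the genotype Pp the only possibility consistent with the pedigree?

3

Obligate heterozygotes: III-4 is clear so carries P and passed p to IV-3 (pp), so III-4 is Pp; IV-2 is clear so carries P and received p from III-1 (pp), so IV-2 is Pp; IV-4 is clear so carries P and received p from III-1 (pp), so IV-4 is Pp.
Every other individual is either homozygous by phenotype or has at least one consistent homozygous assignment, so the count is 3.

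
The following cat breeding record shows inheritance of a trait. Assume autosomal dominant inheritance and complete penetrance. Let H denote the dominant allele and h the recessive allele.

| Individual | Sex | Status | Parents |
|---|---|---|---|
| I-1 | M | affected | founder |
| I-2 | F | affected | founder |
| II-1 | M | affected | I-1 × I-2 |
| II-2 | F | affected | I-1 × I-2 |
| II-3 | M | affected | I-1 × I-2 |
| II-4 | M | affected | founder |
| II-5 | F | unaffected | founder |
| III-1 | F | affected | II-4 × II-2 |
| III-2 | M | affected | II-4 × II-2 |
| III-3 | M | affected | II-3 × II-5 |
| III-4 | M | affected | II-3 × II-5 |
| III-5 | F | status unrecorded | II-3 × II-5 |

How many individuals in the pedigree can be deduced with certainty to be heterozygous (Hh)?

2

Obligate heterozygotes: III-3 is affected so carries H and received h from II-5 (hh), so III-3 is Hh; III-4 is affected so carries H and received h from II-5 (hh), so III-4 is Hh.
Every other individual is either homozygous by phenotype or has at least one consistent homozygous assignment, so the count is 2.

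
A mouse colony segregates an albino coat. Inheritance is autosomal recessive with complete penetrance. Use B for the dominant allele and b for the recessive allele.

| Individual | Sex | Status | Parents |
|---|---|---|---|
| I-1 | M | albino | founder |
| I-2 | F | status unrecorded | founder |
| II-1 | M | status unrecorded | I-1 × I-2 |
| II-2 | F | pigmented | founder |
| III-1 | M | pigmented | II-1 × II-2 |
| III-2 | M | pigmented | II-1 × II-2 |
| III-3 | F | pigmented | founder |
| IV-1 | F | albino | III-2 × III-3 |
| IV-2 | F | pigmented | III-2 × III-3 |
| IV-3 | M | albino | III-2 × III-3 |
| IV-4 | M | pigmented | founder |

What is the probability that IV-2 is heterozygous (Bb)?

2/3

III-2 is pigmented so carries B and passed b to IV-1 (bb), so III-2 is Bb.
III-3 is pigmented so carries B and passed b to IV-1 (bb), so III-3 is Bb.
Their cross gives offspring ratios 1/4 BB : 1/2 Bb : 1/4 bb. Conditioning on IV-2 being pigmented, P(Bb) = 1/2 / 3/4 = 2/3.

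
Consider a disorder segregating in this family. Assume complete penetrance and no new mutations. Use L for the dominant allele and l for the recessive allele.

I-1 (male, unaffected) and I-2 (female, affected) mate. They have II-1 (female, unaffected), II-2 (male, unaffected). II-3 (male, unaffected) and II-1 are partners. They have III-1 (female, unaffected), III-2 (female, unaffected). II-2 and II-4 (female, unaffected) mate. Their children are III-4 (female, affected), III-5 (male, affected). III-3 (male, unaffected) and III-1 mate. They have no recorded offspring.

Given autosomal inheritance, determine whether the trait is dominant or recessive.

recessive

II-2 and II-4 are both unaffected yet have an affected child III-4. Under dominance, an affected child requires at least one affected parent, so the trait cannot be dominant.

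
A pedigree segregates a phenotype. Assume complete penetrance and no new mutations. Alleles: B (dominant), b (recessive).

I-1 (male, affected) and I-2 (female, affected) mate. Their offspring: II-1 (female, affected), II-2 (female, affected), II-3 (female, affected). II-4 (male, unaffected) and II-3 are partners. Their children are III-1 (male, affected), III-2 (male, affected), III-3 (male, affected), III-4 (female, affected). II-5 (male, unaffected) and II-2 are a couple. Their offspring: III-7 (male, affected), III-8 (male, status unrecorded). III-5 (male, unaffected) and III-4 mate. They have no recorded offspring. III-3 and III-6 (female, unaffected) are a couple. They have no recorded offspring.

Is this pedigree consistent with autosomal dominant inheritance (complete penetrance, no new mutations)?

Yes

A consistent assignment under autosomal dominant exists: I-1 BB, I-2 BB, II-1 BB, II-2 BB, II-3 BB, II-4 bb, II-5 bb, III-1 Bb, III-2 Bb, III-3 Bb, III-4 Bb, III-5 bb, III-6 bb, III-7 Bb, III-8 Bb.
In this assignment every recorded phenotype matches its genotype and every non-founder's genotype is obtainable from its parents' genotypes, so the pedigree is consistent.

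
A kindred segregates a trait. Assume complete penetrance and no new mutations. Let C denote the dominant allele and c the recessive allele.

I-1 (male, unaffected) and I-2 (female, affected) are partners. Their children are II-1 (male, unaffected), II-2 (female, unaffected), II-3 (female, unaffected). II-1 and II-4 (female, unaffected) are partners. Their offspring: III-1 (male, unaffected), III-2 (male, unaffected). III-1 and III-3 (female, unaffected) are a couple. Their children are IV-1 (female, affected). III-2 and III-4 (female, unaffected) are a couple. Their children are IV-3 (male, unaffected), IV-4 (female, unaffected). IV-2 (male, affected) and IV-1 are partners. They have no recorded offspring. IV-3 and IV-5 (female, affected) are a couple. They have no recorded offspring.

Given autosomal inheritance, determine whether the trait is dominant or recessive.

III-1 and III-3 are both unaffected yet have an affected child IV-1. Under dominance, an affected child requires at least one affected parent, so the trait cannot be dominant.

recessive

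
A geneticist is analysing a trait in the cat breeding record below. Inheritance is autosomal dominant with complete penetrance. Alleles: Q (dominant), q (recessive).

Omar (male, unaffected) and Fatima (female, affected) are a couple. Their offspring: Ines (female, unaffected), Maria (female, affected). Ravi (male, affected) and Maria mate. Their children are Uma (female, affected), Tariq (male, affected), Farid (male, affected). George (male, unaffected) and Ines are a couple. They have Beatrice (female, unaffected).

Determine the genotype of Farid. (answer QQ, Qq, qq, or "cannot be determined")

cannot be determined

Farid's phenotype allows QQ or Qq, and no parent or child forces a single allele at both positions; consistent genotype assignments exist with Farid as QQ or Qq.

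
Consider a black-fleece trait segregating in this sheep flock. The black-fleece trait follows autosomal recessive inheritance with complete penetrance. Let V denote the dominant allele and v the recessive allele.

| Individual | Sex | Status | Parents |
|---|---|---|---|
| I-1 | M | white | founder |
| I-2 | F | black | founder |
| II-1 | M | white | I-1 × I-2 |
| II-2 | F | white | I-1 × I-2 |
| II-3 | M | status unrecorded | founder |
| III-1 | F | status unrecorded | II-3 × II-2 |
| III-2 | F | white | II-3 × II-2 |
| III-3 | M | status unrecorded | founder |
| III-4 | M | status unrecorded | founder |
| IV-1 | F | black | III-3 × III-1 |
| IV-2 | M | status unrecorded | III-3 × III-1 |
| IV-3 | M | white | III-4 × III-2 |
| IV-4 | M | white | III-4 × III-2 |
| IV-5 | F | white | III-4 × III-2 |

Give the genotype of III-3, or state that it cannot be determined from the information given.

III-3's phenotype is unrecorded, and no parent or child forces a single allele at both positions; consistent genotype assignments exist with III-3 as Vv or vv.

cannot be determined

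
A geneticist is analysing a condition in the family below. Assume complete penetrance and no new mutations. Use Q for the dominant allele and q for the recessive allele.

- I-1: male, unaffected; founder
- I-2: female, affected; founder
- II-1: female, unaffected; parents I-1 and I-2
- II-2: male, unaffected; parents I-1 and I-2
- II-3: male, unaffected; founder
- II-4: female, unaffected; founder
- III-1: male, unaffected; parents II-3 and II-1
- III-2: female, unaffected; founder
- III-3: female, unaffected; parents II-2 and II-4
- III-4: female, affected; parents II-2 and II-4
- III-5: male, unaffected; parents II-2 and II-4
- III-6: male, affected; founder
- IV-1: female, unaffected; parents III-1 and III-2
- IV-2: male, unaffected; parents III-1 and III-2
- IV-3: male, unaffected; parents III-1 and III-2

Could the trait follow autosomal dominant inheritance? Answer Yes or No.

No

Under autosomal dominant, III-4 (affected, female) cannot arise from II-2 (unaffected) × II-4 (unaffected).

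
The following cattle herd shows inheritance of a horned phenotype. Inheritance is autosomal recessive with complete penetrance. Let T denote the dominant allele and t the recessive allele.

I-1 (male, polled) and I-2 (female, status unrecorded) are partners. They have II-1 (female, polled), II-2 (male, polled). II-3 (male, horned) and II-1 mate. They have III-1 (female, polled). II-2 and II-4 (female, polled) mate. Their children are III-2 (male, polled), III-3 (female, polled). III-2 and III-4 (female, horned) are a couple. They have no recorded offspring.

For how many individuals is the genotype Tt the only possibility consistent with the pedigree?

1

Obligate heterozygotes: III-1 is polled so carries T and received t from II-3 (tt), so III-1 is Tt.
Every other individual is either homozygous by phenotype or has at least one consistent homozygous assignment, so the count is 1.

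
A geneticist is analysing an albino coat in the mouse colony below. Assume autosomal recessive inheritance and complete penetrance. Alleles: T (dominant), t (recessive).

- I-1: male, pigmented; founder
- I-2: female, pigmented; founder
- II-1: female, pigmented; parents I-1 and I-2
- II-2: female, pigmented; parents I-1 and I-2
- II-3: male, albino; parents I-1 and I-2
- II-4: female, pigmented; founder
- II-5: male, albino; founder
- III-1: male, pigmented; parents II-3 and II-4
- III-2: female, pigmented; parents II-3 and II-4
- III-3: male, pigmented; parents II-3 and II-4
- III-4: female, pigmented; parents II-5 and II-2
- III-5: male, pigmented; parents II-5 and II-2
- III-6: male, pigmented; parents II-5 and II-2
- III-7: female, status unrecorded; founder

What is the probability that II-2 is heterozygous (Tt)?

I-1 is pigmented so carries T and passed t to II-3 (tt), so I-1 is Tt.
I-2 is pigmented so carries T and passed t to II-3 (tt), so I-2 is Tt.
Their cross gives offspring ratios 1/4 TT : 1/2 Tt : 1/4 tt. Conditioning on II-2 being pigmented, P(Tt) = 1/2 / 3/4 = 2/3 before taking II-2's own offspring into account.
II-5 is albino, so II-5 is tt.
Now use II-2's offspring. Probability of each recorded status — pigmented daughter III-4: 1/2 if II-2 is Tt, 1 if TT; pigmented son III-5: 1/2 if II-2 is Tt, 1 if TT; pigmented son III-6: 1/2 if II-2 is Tt, 1 if TT.
Bayes: P(Tt) = 2/3·1/8 / (2/3·1/8 + 1/3·1) = 1/5.

1/5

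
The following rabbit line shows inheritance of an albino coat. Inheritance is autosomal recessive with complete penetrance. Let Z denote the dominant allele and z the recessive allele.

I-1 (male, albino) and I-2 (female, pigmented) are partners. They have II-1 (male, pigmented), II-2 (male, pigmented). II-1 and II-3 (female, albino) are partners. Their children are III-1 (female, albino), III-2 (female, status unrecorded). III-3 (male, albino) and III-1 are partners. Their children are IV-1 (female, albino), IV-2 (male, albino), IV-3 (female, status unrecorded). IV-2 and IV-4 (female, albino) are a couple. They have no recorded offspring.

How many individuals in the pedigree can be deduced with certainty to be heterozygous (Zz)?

Obligate heterozygotes: II-1 is pigmented so carries Z and received z from I-1 (zz), so II-1 is Zz; II-2 is pigmented so carries Z and received z from I-1 (zz), so II-2 is Zz.
Every other individual is either homozygous by phenotype or has at least one consistent homozygous assignment, so the count is 2.

2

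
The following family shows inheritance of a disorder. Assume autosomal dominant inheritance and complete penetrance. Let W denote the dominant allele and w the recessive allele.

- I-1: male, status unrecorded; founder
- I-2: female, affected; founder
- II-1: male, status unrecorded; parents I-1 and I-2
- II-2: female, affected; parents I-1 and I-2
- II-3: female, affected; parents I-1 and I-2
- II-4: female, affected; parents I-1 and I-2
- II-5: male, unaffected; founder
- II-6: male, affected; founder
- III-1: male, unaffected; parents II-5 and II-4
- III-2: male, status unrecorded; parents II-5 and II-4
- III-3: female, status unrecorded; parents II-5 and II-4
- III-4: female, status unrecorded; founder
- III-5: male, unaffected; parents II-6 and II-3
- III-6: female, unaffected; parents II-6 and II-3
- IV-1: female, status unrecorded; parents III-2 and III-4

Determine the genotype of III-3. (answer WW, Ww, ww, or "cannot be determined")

cannot be determined

III-3's phenotype is unrecorded, and no parent or child forces a single allele at both positions; consistent genotype assignments exist with III-3 as Ww or ww.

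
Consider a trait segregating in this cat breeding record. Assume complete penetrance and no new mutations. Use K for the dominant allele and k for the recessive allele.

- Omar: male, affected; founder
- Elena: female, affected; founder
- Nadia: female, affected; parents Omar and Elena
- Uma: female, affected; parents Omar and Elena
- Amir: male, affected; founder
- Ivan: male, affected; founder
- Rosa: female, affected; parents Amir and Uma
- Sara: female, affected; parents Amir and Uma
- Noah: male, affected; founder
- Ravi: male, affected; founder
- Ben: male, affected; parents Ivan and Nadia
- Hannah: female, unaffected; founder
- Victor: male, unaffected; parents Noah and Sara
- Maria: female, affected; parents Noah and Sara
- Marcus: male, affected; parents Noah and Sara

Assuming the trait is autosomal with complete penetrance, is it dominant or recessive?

Noah and Sara are both affected yet have an unaffected child Victor. Under a recessive model two affected parents are homozygous and every child would be affected, so the trait cannot be recessive.

dominant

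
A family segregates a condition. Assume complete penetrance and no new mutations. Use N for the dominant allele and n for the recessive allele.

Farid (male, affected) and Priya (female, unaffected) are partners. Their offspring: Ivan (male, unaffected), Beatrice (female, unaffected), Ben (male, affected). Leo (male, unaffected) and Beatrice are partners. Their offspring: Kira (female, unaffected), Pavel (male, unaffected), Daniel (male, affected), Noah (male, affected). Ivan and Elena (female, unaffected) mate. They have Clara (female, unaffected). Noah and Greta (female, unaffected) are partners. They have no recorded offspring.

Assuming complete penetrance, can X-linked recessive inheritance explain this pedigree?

A consistent assignment under X-linked recessive exists: Farid X^n Y, Priya X^N X^n, Ivan X^N Y, Beatrice X^N X^n, Ben X^n Y, Leo X^N Y, Elena X^N X^N, Kira X^N X^N, Pavel X^N Y, Daniel X^n Y, Noah X^n Y, Greta X^N X^N, Clara X^N X^N.
In this assignment every recorded phenotype matches its genotype and every non-founder's genotype is obtainable from its parents' genotypes, so the pedigree is consistent.

Yes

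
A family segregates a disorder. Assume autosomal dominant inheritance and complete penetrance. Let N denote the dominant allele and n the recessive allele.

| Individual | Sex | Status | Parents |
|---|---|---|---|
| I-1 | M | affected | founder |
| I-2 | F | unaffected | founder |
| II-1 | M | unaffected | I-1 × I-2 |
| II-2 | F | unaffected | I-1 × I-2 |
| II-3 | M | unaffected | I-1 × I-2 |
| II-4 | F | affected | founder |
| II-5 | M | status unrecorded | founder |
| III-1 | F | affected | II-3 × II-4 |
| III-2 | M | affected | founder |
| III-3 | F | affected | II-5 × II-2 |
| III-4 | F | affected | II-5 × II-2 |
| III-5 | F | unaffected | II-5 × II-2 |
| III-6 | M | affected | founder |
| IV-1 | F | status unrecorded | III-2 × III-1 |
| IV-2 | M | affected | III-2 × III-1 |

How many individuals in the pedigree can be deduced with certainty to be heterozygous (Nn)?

5

Obligate heterozygotes: I-1 is affected so carries N and passed n to II-1 (nn), so I-1 is Nn; II-5 passed N to III-3 (Nn, whose n came from II-2) and passed n to III-5 (nn), so II-5 is Nn; III-1 is affected so carries N and received n from II-3 (nn), so III-1 is Nn; III-3 is affected so carries N and received n from II-2 (nn), so III-3 is Nn; III-4 is affected so carries N and received n from II-2 (nn), so III-4 is Nn.
Every other individual is either homozygous by phenotype or has at least one consistent homozygous assignment, so the count is 5.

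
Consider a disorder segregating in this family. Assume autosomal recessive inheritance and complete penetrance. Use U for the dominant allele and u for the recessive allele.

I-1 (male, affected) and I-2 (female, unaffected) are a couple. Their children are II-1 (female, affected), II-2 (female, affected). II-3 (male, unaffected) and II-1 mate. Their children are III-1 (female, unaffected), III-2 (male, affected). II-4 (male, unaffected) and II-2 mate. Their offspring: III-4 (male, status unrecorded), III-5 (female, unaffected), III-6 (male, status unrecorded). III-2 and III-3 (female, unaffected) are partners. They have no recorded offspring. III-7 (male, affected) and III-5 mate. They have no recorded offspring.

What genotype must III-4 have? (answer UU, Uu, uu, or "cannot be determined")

III-4's phenotype is unrecorded, and no parent or child forces a single allele at both positions; consistent genotype assignments exist with III-4 as Uu or uu.

cannot be determined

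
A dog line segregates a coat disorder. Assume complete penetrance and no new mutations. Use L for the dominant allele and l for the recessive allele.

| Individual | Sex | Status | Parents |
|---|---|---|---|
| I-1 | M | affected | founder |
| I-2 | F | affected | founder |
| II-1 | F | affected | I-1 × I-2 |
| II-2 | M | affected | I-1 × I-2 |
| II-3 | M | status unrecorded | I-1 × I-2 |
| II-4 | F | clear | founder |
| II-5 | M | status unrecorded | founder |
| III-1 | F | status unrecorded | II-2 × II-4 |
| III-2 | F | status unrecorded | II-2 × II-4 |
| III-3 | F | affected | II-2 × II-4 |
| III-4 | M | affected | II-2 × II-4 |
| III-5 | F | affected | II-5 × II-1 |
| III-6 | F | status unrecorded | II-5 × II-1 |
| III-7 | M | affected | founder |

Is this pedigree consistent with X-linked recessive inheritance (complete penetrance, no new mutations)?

A consistent assignment under X-linked recessive exists: I-1 X^l Y, I-2 X^l X^l, II-1 X^l X^l, II-2 X^l Y, II-3 X^l Y, II-4 X^L X^l, II-5 X^l Y, III-1 X^L X^l, III-2 X^L X^l, III-3 X^l X^l, III-4 X^l Y, III-5 X^l X^l, III-6 X^l X^l, III-7 X^l Y.
In this assignment every recorded phenotype matches its genotype and every non-founder's genotype is obtainable from its parents' genotypes, so the pedigree is consistent.

Yes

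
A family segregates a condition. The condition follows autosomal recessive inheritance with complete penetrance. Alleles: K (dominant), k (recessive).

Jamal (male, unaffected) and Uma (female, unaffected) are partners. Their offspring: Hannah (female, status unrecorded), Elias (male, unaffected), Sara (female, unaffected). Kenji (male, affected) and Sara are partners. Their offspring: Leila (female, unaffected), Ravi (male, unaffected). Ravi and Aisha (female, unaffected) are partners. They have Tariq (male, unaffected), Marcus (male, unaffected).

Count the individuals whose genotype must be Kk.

Obligate heterozygotes: Leila is unaffected so carries K and received k from Kenji (kk), so Leila is Kk; Ravi is unaffected so carries K and received k from Kenji (kk), so Ravi is Kk.
Every other individual is either homozygous by phenotype or has at least one consistent homozygous assignment, so the count is 2.

2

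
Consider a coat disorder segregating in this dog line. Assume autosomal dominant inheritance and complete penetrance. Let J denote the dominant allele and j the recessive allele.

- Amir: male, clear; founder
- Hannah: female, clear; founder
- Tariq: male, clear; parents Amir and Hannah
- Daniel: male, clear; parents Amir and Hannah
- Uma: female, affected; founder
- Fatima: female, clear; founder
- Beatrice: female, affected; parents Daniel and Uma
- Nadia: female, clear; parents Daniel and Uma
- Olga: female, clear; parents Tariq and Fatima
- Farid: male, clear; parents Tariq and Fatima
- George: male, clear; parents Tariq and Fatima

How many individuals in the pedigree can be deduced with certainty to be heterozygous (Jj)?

Obligate heterozygotes: Uma is affected so carries J and passed j to Nadia (jj), so Uma is Jj; Beatrice is affected so carries J and received j from Daniel (jj), so Beatrice is Jj.
Every other individual is either homozygous by phenotype or has at least one consistent homozygous assignment, so the count is 2.

2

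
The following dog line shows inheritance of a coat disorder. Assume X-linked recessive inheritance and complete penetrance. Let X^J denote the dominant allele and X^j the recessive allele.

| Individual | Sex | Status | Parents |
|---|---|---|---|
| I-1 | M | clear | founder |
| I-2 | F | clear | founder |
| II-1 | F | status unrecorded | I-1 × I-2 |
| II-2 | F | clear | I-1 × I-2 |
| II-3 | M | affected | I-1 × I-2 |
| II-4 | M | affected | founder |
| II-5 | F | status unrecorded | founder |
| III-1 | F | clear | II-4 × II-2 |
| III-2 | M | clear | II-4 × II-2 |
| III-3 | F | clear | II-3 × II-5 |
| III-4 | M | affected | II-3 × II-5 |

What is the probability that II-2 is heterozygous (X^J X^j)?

1/5

I-1 is clear, so I-1 is X^J Y.
I-2 is clear so carries J and passed j to II-3 (X^j Y), so I-2 is X^J X^j.
Their cross gives offspring ratios 1/2 X^J X^J : 1/2 X^J X^j. Conditioning on II-2 being clear, P(X^J X^j) = 1/2 / 1 = 1/2 before taking II-2's own offspring into account.
II-4 is affected, so II-4 is X^j Y.
Now use II-2's offspring. Probability of each recorded status — clear daughter III-1: 1/2 if II-2 is X^J X^j, 1 if X^J X^J; clear son III-2: 1/2 if II-2 is X^J X^j, 1 if X^J X^J.
Bayes: P(X^J X^j) = 1/2·1/4 / (1/2·1/4 + 1/2·1) = 1/5.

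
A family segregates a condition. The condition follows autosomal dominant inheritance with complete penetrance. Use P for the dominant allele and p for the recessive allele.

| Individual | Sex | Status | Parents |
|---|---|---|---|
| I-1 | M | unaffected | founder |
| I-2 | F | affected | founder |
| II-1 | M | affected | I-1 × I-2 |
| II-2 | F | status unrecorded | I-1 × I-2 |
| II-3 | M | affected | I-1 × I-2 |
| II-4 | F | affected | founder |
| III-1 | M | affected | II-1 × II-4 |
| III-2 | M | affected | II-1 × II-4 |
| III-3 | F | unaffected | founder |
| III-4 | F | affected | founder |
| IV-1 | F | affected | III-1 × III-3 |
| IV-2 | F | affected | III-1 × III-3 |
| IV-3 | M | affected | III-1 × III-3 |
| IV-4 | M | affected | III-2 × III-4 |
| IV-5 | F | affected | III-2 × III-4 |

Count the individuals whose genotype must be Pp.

5

Obligate heterozygotes: II-1 is affected so carries P and received p from I-1 (pp), so II-1 is Pp; II-3 is affected so carries P and received p from I-1 (pp), so II-3 is Pp; IV-1 is affected so carries P and received p from III-3 (pp), so IV-1 is Pp; IV-2 is affected so carries P and received p from III-3 (pp), so IV-2 is Pp; IV-3 is affected so carries P and received p from III-3 (pp), so IV-3 is Pp.
Every other individual is either homozygous by phenotype or has at least one consistent homozygous assignment, so the count is 5.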